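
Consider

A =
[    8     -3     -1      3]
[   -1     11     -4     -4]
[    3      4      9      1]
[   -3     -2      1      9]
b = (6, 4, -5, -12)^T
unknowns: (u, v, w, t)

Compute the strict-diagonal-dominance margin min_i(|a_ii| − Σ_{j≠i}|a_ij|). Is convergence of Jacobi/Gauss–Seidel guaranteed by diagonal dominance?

row 1: |8| − (3+1+3) = 1
row 2: |11| − (1+4+4) = 2
row 3: |9| − (3+4+1) = 1
row 4: |9| − (3+2+1) = 3
minimum over rows = 1 → strictly diagonally dominant (convergence guaranteed)

1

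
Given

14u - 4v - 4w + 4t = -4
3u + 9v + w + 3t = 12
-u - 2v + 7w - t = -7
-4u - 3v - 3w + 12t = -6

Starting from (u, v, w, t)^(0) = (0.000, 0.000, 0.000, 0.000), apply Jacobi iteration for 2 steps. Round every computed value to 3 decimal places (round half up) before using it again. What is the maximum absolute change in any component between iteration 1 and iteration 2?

Iteration 1:
  u = (-4 - (-4)·0.000 - (-4)·0.000 - (4)·0.000) / (14) = -0.286
  v = (12 - (3)·0.000 - (1)·0.000 - (3)·0.000) / (9) = 1.333
  w = (-7 - (-1)·0.000 - (-2)·0.000 - (-1)·0.000) / (7) = -1.000
  t = (-6 - (-4)·0.000 - (-3)·0.000 - (-3)·0.000) / (12) = -0.500
Iteration 2:
  u = (-4 - (-4)·1.333 - (-4)·-1.000 - (4)·-0.500) / (14) = -0.048
  v = (12 - (3)·-0.286 - (1)·-1.000 - (3)·-0.500) / (9) = 1.706
  w = (-7 - (-1)·-0.286 - (-2)·1.333 - (-1)·-0.500) / (7) = -0.731
  t = (-6 - (-4)·-0.286 - (-3)·1.333 - (-3)·-1.000) / (12) = -0.512
Change: (0.238, 0.373, 0.269, -0.012) → max |·| = 0.373

0.373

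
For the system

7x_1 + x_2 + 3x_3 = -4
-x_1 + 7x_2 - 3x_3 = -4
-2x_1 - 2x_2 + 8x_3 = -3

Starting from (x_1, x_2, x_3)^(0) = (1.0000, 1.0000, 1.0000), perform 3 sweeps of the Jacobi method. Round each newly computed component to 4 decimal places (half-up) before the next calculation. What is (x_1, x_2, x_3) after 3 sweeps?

(-0.1910, -0.9439, -0.7015)

Iteration 1:
  x_1 = (-4 - (1)·1.0000 - (3)·1.0000) / (7) = -1.1429
  x_2 = (-4 - (-1)·1.0000 - (-3)·1.0000) / (7) = 0.0000
  x_3 = (-3 - (-2)·1.0000 - (-2)·1.0000) / (8) = 0.1250
Iteration 2:
  x_1 = (-4 - (1)·0.0000 - (3)·0.1250) / (7) = -0.6250
  x_2 = (-4 - (-1)·-1.1429 - (-3)·0.1250) / (7) = -0.6811
  x_3 = (-3 - (-2)·-1.1429 - (-2)·0.0000) / (8) = -0.6607
Iteration 3:
  x_1 = (-4 - (1)·-0.6811 - (3)·-0.6607) / (7) = -0.1910
  x_2 = (-4 - (-1)·-0.6250 - (-3)·-0.6607) / (7) = -0.9439
  x_3 = (-3 - (-2)·-0.6250 - (-2)·-0.6811) / (8) = -0.7015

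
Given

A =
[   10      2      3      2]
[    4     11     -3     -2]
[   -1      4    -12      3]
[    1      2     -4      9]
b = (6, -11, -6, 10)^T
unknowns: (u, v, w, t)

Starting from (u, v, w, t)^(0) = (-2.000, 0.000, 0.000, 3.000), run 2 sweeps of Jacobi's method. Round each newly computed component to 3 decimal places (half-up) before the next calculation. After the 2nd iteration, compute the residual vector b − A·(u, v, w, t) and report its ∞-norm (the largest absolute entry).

Iteration 1:
  u = (6 - (2)·0.000 - (3)·0.000 - (2)·3.000) / (10) = 0.000
  v = (-11 - (4)·-2.000 - (-3)·0.000 - (-2)·3.000) / (11) = 0.273
  w = (-6 - (-1)·-2.000 - (4)·0.000 - (3)·3.000) / (-12) = 1.417
  t = (10 - (1)·-2.000 - (2)·0.000 - (-4)·0.000) / (9) = 1.333
Iteration 2:
  u = (6 - (2)·0.273 - (3)·1.417 - (2)·1.333) / (10) = -0.146
  v = (-11 - (4)·0.000 - (-3)·1.417 - (-2)·1.333) / (11) = -0.371
  w = (-6 - (-1)·0.000 - (4)·0.273 - (3)·1.333) / (-12) = 0.924
  t = (10 - (1)·0.000 - (2)·0.273 - (-4)·1.417) / (9) = 1.680
Residual b − A·x = (2.070, -0.203, 1.386, -0.536); ∞-norm = 2.070

2.070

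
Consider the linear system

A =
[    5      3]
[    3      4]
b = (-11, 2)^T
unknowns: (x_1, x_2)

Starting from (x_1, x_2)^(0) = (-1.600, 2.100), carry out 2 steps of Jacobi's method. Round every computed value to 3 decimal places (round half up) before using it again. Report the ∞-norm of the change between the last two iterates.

Iteration 1:
  x_1 = (-11 - (3)·2.100) / (5) = -3.460
  x_2 = (2 - (3)·-1.600) / (4) = 1.700
Iteration 2:
  x_1 = (-11 - (3)·1.700) / (5) = -3.220
  x_2 = (2 - (3)·-3.460) / (4) = 3.095
Change: (0.240, 1.395) → max |·| = 1.395

1.395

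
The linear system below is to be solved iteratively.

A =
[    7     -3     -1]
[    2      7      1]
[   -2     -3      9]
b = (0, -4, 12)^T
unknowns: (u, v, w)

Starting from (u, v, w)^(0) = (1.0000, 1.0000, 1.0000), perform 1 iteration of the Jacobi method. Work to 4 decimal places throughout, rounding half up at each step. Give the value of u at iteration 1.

Iteration 1:
  u = (0 - (-3)·1.0000 - (-1)·1.0000) / (7) = 0.5714
  v = (-4 - (2)·1.0000 - (1)·1.0000) / (7) = -1.0000
  w = (12 - (-2)·1.0000 - (-3)·1.0000) / (9) = 1.8889

0.5714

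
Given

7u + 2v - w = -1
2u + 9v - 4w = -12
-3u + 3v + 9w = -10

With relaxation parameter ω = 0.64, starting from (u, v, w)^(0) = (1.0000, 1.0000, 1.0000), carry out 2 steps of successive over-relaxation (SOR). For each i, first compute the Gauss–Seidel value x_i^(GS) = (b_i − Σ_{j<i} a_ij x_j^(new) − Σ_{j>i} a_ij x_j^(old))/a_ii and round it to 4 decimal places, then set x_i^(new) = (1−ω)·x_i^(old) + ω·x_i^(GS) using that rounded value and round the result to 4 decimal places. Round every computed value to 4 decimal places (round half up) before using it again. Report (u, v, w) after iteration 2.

(-0.0089, -1.0113, -0.5921)

Iteration 1:
  u: GS value = (-1 - (2)·1.0000 - (-1)·1.0000) / (7) = -0.2857;  u ← (1−ω)·1.0000 + ω·-0.2857 = 0.1772
  v: GS value = (-12 - (2)·0.1772 - (-4)·1.0000) / (9) = -0.9283;  v ← (1−ω)·1.0000 + ω·-0.9283 = -0.2341
  w: GS value = (-10 - (-3)·0.1772 - (3)·-0.2341) / (9) = -0.9740;  w ← (1−ω)·1.0000 + ω·-0.9740 = -0.2634
Iteration 2:
  u: GS value = (-1 - (2)·-0.2341 - (-1)·-0.2634) / (7) = -0.1136;  u ← (1−ω)·0.1772 + ω·-0.1136 = -0.0089
  v: GS value = (-12 - (2)·-0.0089 - (-4)·-0.2634) / (9) = -1.4484;  v ← (1−ω)·-0.2341 + ω·-1.4484 = -1.0113
  w: GS value = (-10 - (-3)·-0.0089 - (3)·-1.0113) / (9) = -0.7770;  w ← (1−ω)·-0.2634 + ω·-0.7770 = -0.5921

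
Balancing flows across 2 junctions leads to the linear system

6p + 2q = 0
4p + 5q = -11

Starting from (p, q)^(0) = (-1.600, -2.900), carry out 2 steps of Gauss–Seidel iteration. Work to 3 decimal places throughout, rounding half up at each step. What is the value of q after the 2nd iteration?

Iteration 1:
  p = (0 - (2)·-2.900) / (6) = 0.967
  q = (-11 - (4)·0.967) / (5) = -2.974
Iteration 2:
  p = (0 - (2)·-2.974) / (6) = 0.991
  q = (-11 - (4)·0.991) / (5) = -2.993

-2.993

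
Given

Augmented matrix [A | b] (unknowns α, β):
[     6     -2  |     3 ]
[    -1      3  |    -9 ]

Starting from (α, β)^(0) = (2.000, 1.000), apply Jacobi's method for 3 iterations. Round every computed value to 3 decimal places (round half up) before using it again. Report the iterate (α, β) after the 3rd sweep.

Iteration 1:
  α = (3 - (-2)·1.000) / (6) = 0.833
  β = (-9 - (-1)·2.000) / (3) = -2.333
Iteration 2:
  α = (3 - (-2)·-2.333) / (6) = -0.278
  β = (-9 - (-1)·0.833) / (3) = -2.722
Iteration 3:
  α = (3 - (-2)·-2.722) / (6) = -0.407
  β = (-9 - (-1)·-0.278) / (3) = -3.093

(-0.407, -3.093)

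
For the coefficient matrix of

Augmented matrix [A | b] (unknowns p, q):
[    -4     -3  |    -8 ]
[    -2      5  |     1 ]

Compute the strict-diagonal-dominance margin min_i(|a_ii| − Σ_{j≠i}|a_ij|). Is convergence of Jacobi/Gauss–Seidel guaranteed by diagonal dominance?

1

row 1: |-4| − (3) = 1
row 2: |5| − (2) = 3
minimum over rows = 1 → strictly diagonally dominant (convergence guaranteed)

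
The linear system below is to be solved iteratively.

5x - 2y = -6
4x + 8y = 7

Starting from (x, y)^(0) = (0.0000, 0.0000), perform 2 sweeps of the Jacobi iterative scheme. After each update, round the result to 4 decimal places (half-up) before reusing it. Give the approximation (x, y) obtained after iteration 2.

Iteration 1:
  x = (-6 - (-2)·0.0000) / (5) = -1.2000
  y = (7 - (4)·0.0000) / (8) = 0.8750
Iteration 2:
  x = (-6 - (-2)·0.8750) / (5) = -0.8500
  y = (7 - (4)·-1.2000) / (8) = 1.4750

(-0.8500, 1.4750)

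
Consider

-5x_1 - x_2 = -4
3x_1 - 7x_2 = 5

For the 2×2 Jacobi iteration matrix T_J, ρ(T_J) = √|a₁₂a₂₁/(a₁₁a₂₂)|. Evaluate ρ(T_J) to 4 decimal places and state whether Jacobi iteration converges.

0.2928

a₁₂a₂₁/(a₁₁a₂₂) = (-1)·(3) / ((-5)·(-7)) = -0.085714
ρ = √|-0.085714| = √0.085714 = 0.2928
ρ < 1, so Jacobi converges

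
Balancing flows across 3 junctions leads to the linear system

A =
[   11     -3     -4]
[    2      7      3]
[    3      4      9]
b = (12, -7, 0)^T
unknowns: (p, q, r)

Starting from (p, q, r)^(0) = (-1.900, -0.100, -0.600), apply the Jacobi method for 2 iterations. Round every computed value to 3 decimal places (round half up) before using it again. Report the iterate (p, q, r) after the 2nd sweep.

Iteration 1:
  p = (12 - (-3)·-0.100 - (-4)·-0.600) / (11) = 0.845
  q = (-7 - (2)·-1.900 - (3)·-0.600) / (7) = -0.200
  r = (0 - (3)·-1.900 - (4)·-0.100) / (9) = 0.678
Iteration 2:
  p = (12 - (-3)·-0.200 - (-4)·0.678) / (11) = 1.283
  q = (-7 - (2)·0.845 - (3)·0.678) / (7) = -1.532
  r = (0 - (3)·0.845 - (4)·-0.200) / (9) = -0.193

(1.283, -1.532, -0.193)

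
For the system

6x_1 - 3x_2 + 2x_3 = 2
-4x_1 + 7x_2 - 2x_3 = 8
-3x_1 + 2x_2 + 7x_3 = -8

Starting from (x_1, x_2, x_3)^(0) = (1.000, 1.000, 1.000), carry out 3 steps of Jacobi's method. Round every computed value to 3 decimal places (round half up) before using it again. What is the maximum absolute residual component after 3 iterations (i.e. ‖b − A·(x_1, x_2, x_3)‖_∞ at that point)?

Iteration 1:
  x_1 = (2 - (-3)·1.000 - (2)·1.000) / (6) = 0.500
  x_2 = (8 - (-4)·1.000 - (-2)·1.000) / (7) = 2.000
  x_3 = (-8 - (-3)·1.000 - (2)·1.000) / (7) = -1.000
Iteration 2:
  x_1 = (2 - (-3)·2.000 - (2)·-1.000) / (6) = 1.667
  x_2 = (8 - (-4)·0.500 - (-2)·-1.000) / (7) = 1.143
  x_3 = (-8 - (-3)·0.500 - (2)·2.000) / (7) = -1.500
Iteration 3:
  x_1 = (2 - (-3)·1.143 - (2)·-1.500) / (6) = 1.405
  x_2 = (8 - (-4)·1.667 - (-2)·-1.500) / (7) = 1.667
  x_3 = (-8 - (-3)·1.667 - (2)·1.143) / (7) = -0.755
Residual b − A·x = (0.081, 0.441, -1.834); ∞-norm = 1.834

1.834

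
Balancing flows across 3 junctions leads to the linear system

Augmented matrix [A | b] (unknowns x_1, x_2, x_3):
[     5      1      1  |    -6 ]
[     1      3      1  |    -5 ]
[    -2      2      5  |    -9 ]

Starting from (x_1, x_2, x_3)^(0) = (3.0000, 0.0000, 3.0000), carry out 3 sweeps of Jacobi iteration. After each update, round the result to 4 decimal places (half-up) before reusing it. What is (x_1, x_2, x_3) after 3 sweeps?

Iteration 1:
  x_1 = (-6 - (1)·0.0000 - (1)·3.0000) / (5) = -1.8000
  x_2 = (-5 - (1)·3.0000 - (1)·3.0000) / (3) = -3.6667
  x_3 = (-9 - (-2)·3.0000 - (2)·0.0000) / (5) = -0.6000
Iteration 2:
  x_1 = (-6 - (1)·-3.6667 - (1)·-0.6000) / (5) = -0.3467
  x_2 = (-5 - (1)·-1.8000 - (1)·-0.6000) / (3) = -0.8667
  x_3 = (-9 - (-2)·-1.8000 - (2)·-3.6667) / (5) = -1.0533
Iteration 3:
  x_1 = (-6 - (1)·-0.8667 - (1)·-1.0533) / (5) = -0.8160
  x_2 = (-5 - (1)·-0.3467 - (1)·-1.0533) / (3) = -1.2000
  x_3 = (-9 - (-2)·-0.3467 - (2)·-0.8667) / (5) = -1.5920

(-0.8160, -1.2000, -1.5920)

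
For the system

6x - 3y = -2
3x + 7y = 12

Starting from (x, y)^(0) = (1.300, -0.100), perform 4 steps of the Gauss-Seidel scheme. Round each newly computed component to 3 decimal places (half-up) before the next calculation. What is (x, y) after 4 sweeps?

(0.439, 1.526)

Iteration 1:
  x = (-2 - (-3)·-0.100) / (6) = -0.383
  y = (12 - (3)·-0.383) / (7) = 1.878
Iteration 2:
  x = (-2 - (-3)·1.878) / (6) = 0.606
  y = (12 - (3)·0.606) / (7) = 1.455
Iteration 3:
  x = (-2 - (-3)·1.455) / (6) = 0.394
  y = (12 - (3)·0.394) / (7) = 1.545
Iteration 4:
  x = (-2 - (-3)·1.545) / (6) = 0.439
  y = (12 - (3)·0.439) / (7) = 1.526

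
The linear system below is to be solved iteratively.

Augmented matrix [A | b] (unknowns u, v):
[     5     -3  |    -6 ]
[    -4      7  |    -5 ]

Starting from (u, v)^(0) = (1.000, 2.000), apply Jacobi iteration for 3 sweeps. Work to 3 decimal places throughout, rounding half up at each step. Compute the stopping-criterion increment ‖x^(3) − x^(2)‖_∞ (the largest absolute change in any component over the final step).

Iteration 1:
  u = (-6 - (-3)·2.000) / (5) = 0.000
  v = (-5 - (-4)·1.000) / (7) = -0.143
Iteration 2:
  u = (-6 - (-3)·-0.143) / (5) = -1.286
  v = (-5 - (-4)·0.000) / (7) = -0.714
Iteration 3:
  u = (-6 - (-3)·-0.714) / (5) = -1.628
  v = (-5 - (-4)·-1.286) / (7) = -1.449
Change: (-0.342, -0.735) → max |·| = 0.735

0.735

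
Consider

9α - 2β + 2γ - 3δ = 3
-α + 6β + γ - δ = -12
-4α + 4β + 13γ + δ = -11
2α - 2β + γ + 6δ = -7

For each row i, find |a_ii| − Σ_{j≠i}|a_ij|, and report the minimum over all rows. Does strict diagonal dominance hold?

1

row 1: |9| − (2+2+3) = 2
row 2: |6| − (1+1+1) = 3
row 3: |13| − (4+4+1) = 4
row 4: |6| − (2+2+1) = 1
minimum over rows = 1 → strictly diagonally dominant (convergence guaranteed)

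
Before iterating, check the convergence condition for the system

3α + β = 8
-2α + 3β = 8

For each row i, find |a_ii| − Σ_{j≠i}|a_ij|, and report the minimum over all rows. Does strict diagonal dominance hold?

row 1: |3| − (1) = 2
row 2: |3| − (2) = 1
minimum over rows = 1 → strictly diagonally dominant (convergence guaranteed)

1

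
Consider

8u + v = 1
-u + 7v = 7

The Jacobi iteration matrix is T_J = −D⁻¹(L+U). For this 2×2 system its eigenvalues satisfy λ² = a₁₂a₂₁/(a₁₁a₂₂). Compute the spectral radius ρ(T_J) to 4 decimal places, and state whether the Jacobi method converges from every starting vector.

a₁₂a₂₁/(a₁₁a₂₂) = (1)·(-1) / ((8)·(7)) = -0.017857
ρ = √|-0.017857| = √0.017857 = 0.1336
ρ < 1, so Jacobi converges

0.1336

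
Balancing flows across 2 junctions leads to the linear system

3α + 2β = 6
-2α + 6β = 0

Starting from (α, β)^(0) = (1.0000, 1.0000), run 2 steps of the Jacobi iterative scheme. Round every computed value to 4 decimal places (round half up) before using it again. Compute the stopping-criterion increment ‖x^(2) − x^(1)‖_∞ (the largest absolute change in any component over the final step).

0.4445

Iteration 1:
  α = (6 - (2)·1.0000) / (3) = 1.3333
  β = (0 - (-2)·1.0000) / (6) = 0.3333
Iteration 2:
  α = (6 - (2)·0.3333) / (3) = 1.7778
  β = (0 - (-2)·1.3333) / (6) = 0.4444
Change: (0.4445, 0.1111) → max |·| = 0.4445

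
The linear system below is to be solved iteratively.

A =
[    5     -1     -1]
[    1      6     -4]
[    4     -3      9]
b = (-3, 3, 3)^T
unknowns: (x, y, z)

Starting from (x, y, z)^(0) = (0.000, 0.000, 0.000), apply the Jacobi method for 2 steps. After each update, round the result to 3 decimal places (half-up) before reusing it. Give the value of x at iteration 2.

-0.433

Iteration 1:
  x = (-3 - (-1)·0.000 - (-1)·0.000) / (5) = -0.600
  y = (3 - (1)·0.000 - (-4)·0.000) / (6) = 0.500
  z = (3 - (4)·0.000 - (-3)·0.000) / (9) = 0.333
Iteration 2:
  x = (-3 - (-1)·0.500 - (-1)·0.333) / (5) = -0.433
  y = (3 - (1)·-0.600 - (-4)·0.333) / (6) = 0.822
  z = (3 - (4)·-0.600 - (-3)·0.500) / (9) = 0.767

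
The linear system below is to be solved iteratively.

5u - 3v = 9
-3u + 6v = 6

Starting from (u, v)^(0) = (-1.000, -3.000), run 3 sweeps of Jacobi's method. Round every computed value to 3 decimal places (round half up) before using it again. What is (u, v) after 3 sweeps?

Iteration 1:
  u = (9 - (-3)·-3.000) / (5) = 0.000
  v = (6 - (-3)·-1.000) / (6) = 0.500
Iteration 2:
  u = (9 - (-3)·0.500) / (5) = 2.100
  v = (6 - (-3)·0.000) / (6) = 1.000
Iteration 3:
  u = (9 - (-3)·1.000) / (5) = 2.400
  v = (6 - (-3)·2.100) / (6) = 2.050

(2.400, 2.050)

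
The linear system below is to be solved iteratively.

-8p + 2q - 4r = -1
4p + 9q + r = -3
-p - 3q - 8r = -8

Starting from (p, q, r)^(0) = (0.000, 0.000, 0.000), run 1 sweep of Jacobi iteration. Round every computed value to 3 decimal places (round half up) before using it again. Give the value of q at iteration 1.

Iteration 1:
  p = (-1 - (2)·0.000 - (-4)·0.000) / (-8) = 0.125
  q = (-3 - (4)·0.000 - (1)·0.000) / (9) = -0.333
  r = (-8 - (-1)·0.000 - (-3)·0.000) / (-8) = 1.000

-0.333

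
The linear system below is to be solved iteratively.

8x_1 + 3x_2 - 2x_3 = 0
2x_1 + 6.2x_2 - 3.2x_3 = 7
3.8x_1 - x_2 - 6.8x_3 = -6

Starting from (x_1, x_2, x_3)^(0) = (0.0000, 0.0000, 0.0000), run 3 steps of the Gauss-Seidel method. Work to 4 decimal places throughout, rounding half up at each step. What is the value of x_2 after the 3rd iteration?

1.5436

Iteration 1:
  x_1 = (0 - (3)·0.0000 - (-2)·0.0000) / (8) = 0.0000
  x_2 = (7 - (2)·0.0000 - (-3.2)·0.0000) / (6.2) = 1.1290
  x_3 = (-6 - (3.8)·0.0000 - (-1)·1.1290) / (-6.8) = 0.7163
Iteration 2:
  x_1 = (0 - (3)·1.1290 - (-2)·0.7163) / (8) = -0.2443
  x_2 = (7 - (2)·-0.2443 - (-3.2)·0.7163) / (6.2) = 1.5775
  x_3 = (-6 - (3.8)·-0.2443 - (-1)·1.5775) / (-6.8) = 0.5138
Iteration 3:
  x_1 = (0 - (3)·1.5775 - (-2)·0.5138) / (8) = -0.4631
  x_2 = (7 - (2)·-0.4631 - (-3.2)·0.5138) / (6.2) = 1.5436
  x_3 = (-6 - (3.8)·-0.4631 - (-1)·1.5436) / (-6.8) = 0.3966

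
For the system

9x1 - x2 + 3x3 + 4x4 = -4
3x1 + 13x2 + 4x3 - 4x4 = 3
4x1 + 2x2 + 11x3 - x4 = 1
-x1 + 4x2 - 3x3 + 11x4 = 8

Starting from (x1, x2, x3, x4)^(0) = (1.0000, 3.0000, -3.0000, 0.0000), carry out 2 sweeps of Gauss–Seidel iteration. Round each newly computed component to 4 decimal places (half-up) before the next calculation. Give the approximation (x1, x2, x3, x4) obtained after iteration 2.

(-0.3609, 0.5471, 0.1547, 0.5377)

Iteration 1:
  x1 = (-4 - (-1)·3.0000 - (3)·-3.0000 - (4)·0.0000) / (9) = 0.8889
  x2 = (3 - (3)·0.8889 - (4)·-3.0000 - (-4)·0.0000) / (13) = 0.9487
  x3 = (1 - (4)·0.8889 - (2)·0.9487 - (-1)·0.0000) / (11) = -0.4048
  x4 = (8 - (-1)·0.8889 - (4)·0.9487 - (-3)·-0.4048) / (11) = 0.3527
Iteration 2:
  x1 = (-4 - (-1)·0.9487 - (3)·-0.4048 - (4)·0.3527) / (9) = -0.3609
  x2 = (3 - (3)·-0.3609 - (4)·-0.4048 - (-4)·0.3527) / (13) = 0.5471
  x3 = (1 - (4)·-0.3609 - (2)·0.5471 - (-1)·0.3527) / (11) = 0.1547
  x4 = (8 - (-1)·-0.3609 - (4)·0.5471 - (-3)·0.1547) / (11) = 0.5377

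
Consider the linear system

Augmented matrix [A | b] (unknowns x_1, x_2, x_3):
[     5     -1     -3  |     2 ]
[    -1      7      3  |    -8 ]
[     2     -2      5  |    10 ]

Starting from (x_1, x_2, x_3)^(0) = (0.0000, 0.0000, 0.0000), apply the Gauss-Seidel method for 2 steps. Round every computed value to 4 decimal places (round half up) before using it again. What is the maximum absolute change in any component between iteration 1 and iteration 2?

0.6263

Iteration 1:
  x_1 = (2 - (-1)·0.0000 - (-3)·0.0000) / (5) = 0.4000
  x_2 = (-8 - (-1)·0.4000 - (3)·0.0000) / (7) = -1.0857
  x_3 = (10 - (2)·0.4000 - (-2)·-1.0857) / (5) = 1.4057
Iteration 2:
  x_1 = (2 - (-1)·-1.0857 - (-3)·1.4057) / (5) = 1.0263
  x_2 = (-8 - (-1)·1.0263 - (3)·1.4057) / (7) = -1.5987
  x_3 = (10 - (2)·1.0263 - (-2)·-1.5987) / (5) = 0.9500
Change: (0.6263, -0.5130, -0.4557) → max |·| = 0.6263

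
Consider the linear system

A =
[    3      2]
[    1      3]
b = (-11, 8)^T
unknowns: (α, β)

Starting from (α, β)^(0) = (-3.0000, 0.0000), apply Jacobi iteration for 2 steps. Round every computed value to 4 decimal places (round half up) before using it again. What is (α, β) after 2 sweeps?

Iteration 1:
  α = (-11 - (2)·0.0000) / (3) = -3.6667
  β = (8 - (1)·-3.0000) / (3) = 3.6667
Iteration 2:
  α = (-11 - (2)·3.6667) / (3) = -6.1111
  β = (8 - (1)·-3.6667) / (3) = 3.8889

(-6.1111, 3.8889)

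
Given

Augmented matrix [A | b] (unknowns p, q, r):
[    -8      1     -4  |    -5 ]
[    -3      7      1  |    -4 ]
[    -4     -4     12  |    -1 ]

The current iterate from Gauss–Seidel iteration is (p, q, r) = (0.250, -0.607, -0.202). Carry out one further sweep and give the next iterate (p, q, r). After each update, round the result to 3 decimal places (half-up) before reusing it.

(0.650, -0.264, 0.045)

One sweep:
  p = (-5 - (1)·-0.607 - (-4)·-0.202) / (-8) = 0.650
  q = (-4 - (-3)·0.650 - (1)·-0.202) / (7) = -0.264
  r = (-1 - (-4)·0.650 - (-4)·-0.264) / (12) = 0.045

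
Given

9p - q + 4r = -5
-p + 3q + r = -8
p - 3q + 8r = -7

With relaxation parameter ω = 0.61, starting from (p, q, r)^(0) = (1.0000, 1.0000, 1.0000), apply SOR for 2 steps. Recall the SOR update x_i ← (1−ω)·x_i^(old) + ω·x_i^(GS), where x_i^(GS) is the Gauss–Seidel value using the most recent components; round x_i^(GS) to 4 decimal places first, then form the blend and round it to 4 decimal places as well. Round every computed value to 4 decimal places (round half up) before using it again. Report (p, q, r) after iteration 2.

Iteration 1:
  p: GS value = (-5 - (-1)·1.0000 - (4)·1.0000) / (9) = -0.8889;  p ← (1−ω)·1.0000 + ω·-0.8889 = -0.1522
  q: GS value = (-8 - (-1)·-0.1522 - (1)·1.0000) / (3) = -3.0507;  q ← (1−ω)·1.0000 + ω·-3.0507 = -1.4709
  r: GS value = (-7 - (1)·-0.1522 - (-3)·-1.4709) / (8) = -1.4076;  r ← (1−ω)·1.0000 + ω·-1.4076 = -0.4686
Iteration 2:
  p: GS value = (-5 - (-1)·-1.4709 - (4)·-0.4686) / (9) = -0.5107;  p ← (1−ω)·-0.1522 + ω·-0.5107 = -0.3709
  q: GS value = (-8 - (-1)·-0.3709 - (1)·-0.4686) / (3) = -2.6341;  q ← (1−ω)·-1.4709 + ω·-2.6341 = -2.1805
  r: GS value = (-7 - (1)·-0.3709 - (-3)·-2.1805) / (8) = -1.6463;  r ← (1−ω)·-0.4686 + ω·-1.6463 = -1.1870

(-0.3709, -2.1805, -1.1870)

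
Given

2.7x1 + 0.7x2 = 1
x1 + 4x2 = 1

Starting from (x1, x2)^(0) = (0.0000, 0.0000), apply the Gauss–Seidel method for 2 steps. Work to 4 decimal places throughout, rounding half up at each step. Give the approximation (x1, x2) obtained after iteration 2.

Iteration 1:
  x1 = (1 - (0.7)·0.0000) / (2.7) = 0.3704
  x2 = (1 - (1)·0.3704) / (4) = 0.1574
Iteration 2:
  x1 = (1 - (0.7)·0.1574) / (2.7) = 0.3296
  x2 = (1 - (1)·0.3296) / (4) = 0.1676

(0.3296, 0.1676)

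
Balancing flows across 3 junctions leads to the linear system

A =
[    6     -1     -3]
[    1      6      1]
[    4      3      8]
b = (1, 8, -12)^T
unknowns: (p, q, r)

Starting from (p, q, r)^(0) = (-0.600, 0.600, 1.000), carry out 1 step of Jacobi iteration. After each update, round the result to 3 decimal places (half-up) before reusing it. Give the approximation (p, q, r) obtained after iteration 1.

(0.767, 1.267, -1.425)

Iteration 1:
  p = (1 - (-1)·0.600 - (-3)·1.000) / (6) = 0.767
  q = (8 - (1)·-0.600 - (1)·1.000) / (6) = 1.267
  r = (-12 - (4)·-0.600 - (3)·0.600) / (8) = -1.425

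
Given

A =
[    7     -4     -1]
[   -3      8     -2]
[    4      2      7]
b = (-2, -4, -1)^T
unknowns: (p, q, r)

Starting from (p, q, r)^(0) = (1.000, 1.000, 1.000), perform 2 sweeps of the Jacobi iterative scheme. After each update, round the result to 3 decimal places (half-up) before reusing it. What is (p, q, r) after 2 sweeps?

(-0.357, -0.589, -0.424)

Iteration 1:
  p = (-2 - (-4)·1.000 - (-1)·1.000) / (7) = 0.429
  q = (-4 - (-3)·1.000 - (-2)·1.000) / (8) = 0.125
  r = (-1 - (4)·1.000 - (2)·1.000) / (7) = -1.000
Iteration 2:
  p = (-2 - (-4)·0.125 - (-1)·-1.000) / (7) = -0.357
  q = (-4 - (-3)·0.429 - (-2)·-1.000) / (8) = -0.589
  r = (-1 - (4)·0.429 - (2)·0.125) / (7) = -0.424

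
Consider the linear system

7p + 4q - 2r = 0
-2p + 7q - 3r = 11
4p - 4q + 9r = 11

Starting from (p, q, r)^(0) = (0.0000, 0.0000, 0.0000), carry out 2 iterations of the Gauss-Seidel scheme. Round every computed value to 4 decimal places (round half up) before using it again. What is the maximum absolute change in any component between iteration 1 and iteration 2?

Iteration 1:
  p = (0 - (4)·0.0000 - (-2)·0.0000) / (7) = 0.0000
  q = (11 - (-2)·0.0000 - (-3)·0.0000) / (7) = 1.5714
  r = (11 - (4)·0.0000 - (-4)·1.5714) / (9) = 1.9206
Iteration 2:
  p = (0 - (4)·1.5714 - (-2)·1.9206) / (7) = -0.3492
  q = (11 - (-2)·-0.3492 - (-3)·1.9206) / (7) = 2.2948
  r = (11 - (4)·-0.3492 - (-4)·2.2948) / (9) = 2.3973
Change: (-0.3492, 0.7234, 0.4767) → max |·| = 0.7234

0.7234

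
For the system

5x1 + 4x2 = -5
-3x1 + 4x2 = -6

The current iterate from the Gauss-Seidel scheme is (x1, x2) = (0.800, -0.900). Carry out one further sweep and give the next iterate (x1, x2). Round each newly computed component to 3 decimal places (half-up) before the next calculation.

(-0.280, -1.710)

One sweep:
  x1 = (-5 - (4)·-0.900) / (5) = -0.280
  x2 = (-6 - (-3)·-0.280) / (4) = -1.710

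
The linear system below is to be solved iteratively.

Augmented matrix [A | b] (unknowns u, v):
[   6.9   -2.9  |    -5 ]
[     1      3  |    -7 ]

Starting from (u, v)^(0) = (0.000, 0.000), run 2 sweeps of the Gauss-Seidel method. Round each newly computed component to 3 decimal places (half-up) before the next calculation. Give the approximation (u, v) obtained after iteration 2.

(-1.604, -1.799)

Iteration 1:
  u = (-5 - (-2.9)·0.000) / (6.9) = -0.725
  v = (-7 - (1)·-0.725) / (3) = -2.092
Iteration 2:
  u = (-5 - (-2.9)·-2.092) / (6.9) = -1.604
  v = (-7 - (1)·-1.604) / (3) = -1.799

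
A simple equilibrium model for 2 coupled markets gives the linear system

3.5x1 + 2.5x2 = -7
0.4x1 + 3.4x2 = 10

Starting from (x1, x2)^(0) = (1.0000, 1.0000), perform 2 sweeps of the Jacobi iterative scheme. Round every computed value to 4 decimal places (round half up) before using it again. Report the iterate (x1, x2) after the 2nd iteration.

Iteration 1:
  x1 = (-7 - (2.5)·1.0000) / (3.5) = -2.7143
  x2 = (10 - (0.4)·1.0000) / (3.4) = 2.8235
Iteration 2:
  x1 = (-7 - (2.5)·2.8235) / (3.5) = -4.0168
  x2 = (10 - (0.4)·-2.7143) / (3.4) = 3.2605

(-4.0168, 3.2605)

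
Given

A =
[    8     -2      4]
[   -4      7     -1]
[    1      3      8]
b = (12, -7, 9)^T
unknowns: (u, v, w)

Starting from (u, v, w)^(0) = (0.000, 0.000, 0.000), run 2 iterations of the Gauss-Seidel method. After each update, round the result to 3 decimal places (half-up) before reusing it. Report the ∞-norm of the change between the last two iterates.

Iteration 1:
  u = (12 - (-2)·0.000 - (4)·0.000) / (8) = 1.500
  v = (-7 - (-4)·1.500 - (-1)·0.000) / (7) = -0.143
  w = (9 - (1)·1.500 - (3)·-0.143) / (8) = 0.991
Iteration 2:
  u = (12 - (-2)·-0.143 - (4)·0.991) / (8) = 0.969
  v = (-7 - (-4)·0.969 - (-1)·0.991) / (7) = -0.305
  w = (9 - (1)·0.969 - (3)·-0.305) / (8) = 1.118
Change: (-0.531, -0.162, 0.127) → max |·| = 0.531

0.531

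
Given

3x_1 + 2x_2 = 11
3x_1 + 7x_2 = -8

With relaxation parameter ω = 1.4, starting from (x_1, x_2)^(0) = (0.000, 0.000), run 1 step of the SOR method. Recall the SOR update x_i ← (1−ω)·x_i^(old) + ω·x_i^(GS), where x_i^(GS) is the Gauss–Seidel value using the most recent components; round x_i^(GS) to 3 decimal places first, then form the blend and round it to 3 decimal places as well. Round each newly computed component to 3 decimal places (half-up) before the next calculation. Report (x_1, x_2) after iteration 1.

(5.134, -4.680)

Iteration 1:
  x_1: GS value = (11 - (2)·0.000) / (3) = 3.667;  x_1 ← (1−ω)·0.000 + ω·3.667 = 5.134
  x_2: GS value = (-8 - (3)·5.134) / (7) = -3.343;  x_2 ← (1−ω)·0.000 + ω·-3.343 = -4.680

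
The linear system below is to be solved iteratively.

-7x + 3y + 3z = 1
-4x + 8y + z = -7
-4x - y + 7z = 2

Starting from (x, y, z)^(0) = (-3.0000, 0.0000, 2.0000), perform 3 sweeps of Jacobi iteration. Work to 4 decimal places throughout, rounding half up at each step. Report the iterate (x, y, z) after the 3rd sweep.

Iteration 1:
  x = (1 - (3)·0.0000 - (3)·2.0000) / (-7) = 0.7143
  y = (-7 - (-4)·-3.0000 - (1)·2.0000) / (8) = -2.6250
  z = (2 - (-4)·-3.0000 - (-1)·0.0000) / (7) = -1.4286
Iteration 2:
  x = (1 - (3)·-2.6250 - (3)·-1.4286) / (-7) = -1.8801
  y = (-7 - (-4)·0.7143 - (1)·-1.4286) / (8) = -0.3393
  z = (2 - (-4)·0.7143 - (-1)·-2.6250) / (7) = 0.3189
Iteration 3:
  x = (1 - (3)·-0.3393 - (3)·0.3189) / (-7) = -0.1516
  y = (-7 - (-4)·-1.8801 - (1)·0.3189) / (8) = -1.8549
  z = (2 - (-4)·-1.8801 - (-1)·-0.3393) / (7) = -0.8371

(-0.1516, -1.8549, -0.8371)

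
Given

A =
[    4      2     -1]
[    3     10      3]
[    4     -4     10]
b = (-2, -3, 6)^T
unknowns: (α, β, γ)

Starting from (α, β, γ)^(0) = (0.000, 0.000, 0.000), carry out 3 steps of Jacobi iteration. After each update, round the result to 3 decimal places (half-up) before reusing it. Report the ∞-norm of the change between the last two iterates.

0.132

Iteration 1:
  α = (-2 - (2)·0.000 - (-1)·0.000) / (4) = -0.500
  β = (-3 - (3)·0.000 - (3)·0.000) / (10) = -0.300
  γ = (6 - (4)·0.000 - (-4)·0.000) / (10) = 0.600
Iteration 2:
  α = (-2 - (2)·-0.300 - (-1)·0.600) / (4) = -0.200
  β = (-3 - (3)·-0.500 - (3)·0.600) / (10) = -0.330
  γ = (6 - (4)·-0.500 - (-4)·-0.300) / (10) = 0.680
Iteration 3:
  α = (-2 - (2)·-0.330 - (-1)·0.680) / (4) = -0.165
  β = (-3 - (3)·-0.200 - (3)·0.680) / (10) = -0.444
  γ = (6 - (4)·-0.200 - (-4)·-0.330) / (10) = 0.548
Change: (0.035, -0.114, -0.132) → max |·| = 0.132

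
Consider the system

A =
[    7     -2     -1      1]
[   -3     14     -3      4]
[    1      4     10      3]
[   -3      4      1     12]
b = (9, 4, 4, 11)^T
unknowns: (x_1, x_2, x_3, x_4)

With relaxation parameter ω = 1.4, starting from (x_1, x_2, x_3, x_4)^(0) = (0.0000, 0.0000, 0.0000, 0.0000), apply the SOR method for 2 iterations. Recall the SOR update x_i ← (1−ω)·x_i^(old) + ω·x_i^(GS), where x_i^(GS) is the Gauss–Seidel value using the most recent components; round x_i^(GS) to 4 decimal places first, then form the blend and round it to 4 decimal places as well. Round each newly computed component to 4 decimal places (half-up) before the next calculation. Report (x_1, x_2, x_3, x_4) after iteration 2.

Iteration 1:
  x_1: GS value = (9 - (-2)·0.0000 - (-1)·0.0000 - (1)·0.0000) / (7) = 1.2857;  x_1 ← (1−ω)·0.0000 + ω·1.2857 = 1.8000
  x_2: GS value = (4 - (-3)·1.8000 - (-3)·0.0000 - (4)·0.0000) / (14) = 0.6714;  x_2 ← (1−ω)·0.0000 + ω·0.6714 = 0.9400
  x_3: GS value = (4 - (1)·1.8000 - (4)·0.9400 - (3)·0.0000) / (10) = -0.1560;  x_3 ← (1−ω)·0.0000 + ω·-0.1560 = -0.2184
  x_4: GS value = (11 - (-3)·1.8000 - (4)·0.9400 - (1)·-0.2184) / (12) = 1.0715;  x_4 ← (1−ω)·0.0000 + ω·1.0715 = 1.5001
Iteration 2:
  x_1: GS value = (9 - (-2)·0.9400 - (-1)·-0.2184 - (1)·1.5001) / (7) = 1.3088;  x_1 ← (1−ω)·1.8000 + ω·1.3088 = 1.1123
  x_2: GS value = (4 - (-3)·1.1123 - (-3)·-0.2184 - (4)·1.5001) / (14) = 0.0487;  x_2 ← (1−ω)·0.9400 + ω·0.0487 = -0.3078
  x_3: GS value = (4 - (1)·1.1123 - (4)·-0.3078 - (3)·1.5001) / (10) = -0.0381;  x_3 ← (1−ω)·-0.2184 + ω·-0.0381 = 0.0340
  x_4: GS value = (11 - (-3)·1.1123 - (4)·-0.3078 - (1)·0.0340) / (12) = 1.2945;  x_4 ← (1−ω)·1.5001 + ω·1.2945 = 1.2123

(1.1123, -0.3078, 0.0340, 1.2123)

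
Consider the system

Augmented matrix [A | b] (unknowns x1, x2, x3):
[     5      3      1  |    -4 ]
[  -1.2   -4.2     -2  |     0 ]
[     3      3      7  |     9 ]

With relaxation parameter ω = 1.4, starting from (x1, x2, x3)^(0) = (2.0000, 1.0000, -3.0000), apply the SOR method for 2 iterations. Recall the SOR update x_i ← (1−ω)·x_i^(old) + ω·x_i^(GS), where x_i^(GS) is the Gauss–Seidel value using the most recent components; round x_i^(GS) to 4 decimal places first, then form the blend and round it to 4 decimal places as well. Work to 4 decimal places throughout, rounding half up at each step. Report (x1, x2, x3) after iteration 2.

(-3.1058, -1.5256, 3.4863)

Iteration 1:
  x1: GS value = (-4 - (3)·1.0000 - (1)·-3.0000) / (5) = -0.8000;  x1 ← (1−ω)·2.0000 + ω·-0.8000 = -1.9200
  x2: GS value = (0 - (-1.2)·-1.9200 - (-2)·-3.0000) / (-4.2) = 1.9771;  x2 ← (1−ω)·1.0000 + ω·1.9771 = 2.3679
  x3: GS value = (9 - (3)·-1.9200 - (3)·2.3679) / (7) = 1.0938;  x3 ← (1−ω)·-3.0000 + ω·1.0938 = 2.7313
Iteration 2:
  x1: GS value = (-4 - (3)·2.3679 - (1)·2.7313) / (5) = -2.7670;  x1 ← (1−ω)·-1.9200 + ω·-2.7670 = -3.1058
  x2: GS value = (0 - (-1.2)·-3.1058 - (-2)·2.7313) / (-4.2) = -0.4132;  x2 ← (1−ω)·2.3679 + ω·-0.4132 = -1.5256
  x3: GS value = (9 - (3)·-3.1058 - (3)·-1.5256) / (7) = 3.2706;  x3 ← (1−ω)·2.7313 + ω·3.2706 = 3.4863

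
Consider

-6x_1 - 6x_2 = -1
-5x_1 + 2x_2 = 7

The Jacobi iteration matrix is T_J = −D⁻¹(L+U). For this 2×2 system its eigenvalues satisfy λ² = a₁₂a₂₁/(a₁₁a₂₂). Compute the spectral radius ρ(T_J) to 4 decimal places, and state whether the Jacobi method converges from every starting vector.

a₁₂a₂₁/(a₁₁a₂₂) = (-6)·(-5) / ((-6)·(2)) = -2.500000
ρ = √|-2.500000| = √2.500000 = 1.5811
ρ > 1, so Jacobi diverges

1.5811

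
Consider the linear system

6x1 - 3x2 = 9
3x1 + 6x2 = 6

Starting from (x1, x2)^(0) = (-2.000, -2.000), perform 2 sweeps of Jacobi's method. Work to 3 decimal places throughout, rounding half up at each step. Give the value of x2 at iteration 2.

Iteration 1:
  x1 = (9 - (-3)·-2.000) / (6) = 0.500
  x2 = (6 - (3)·-2.000) / (6) = 2.000
Iteration 2:
  x1 = (9 - (-3)·2.000) / (6) = 2.500
  x2 = (6 - (3)·0.500) / (6) = 0.750

0.750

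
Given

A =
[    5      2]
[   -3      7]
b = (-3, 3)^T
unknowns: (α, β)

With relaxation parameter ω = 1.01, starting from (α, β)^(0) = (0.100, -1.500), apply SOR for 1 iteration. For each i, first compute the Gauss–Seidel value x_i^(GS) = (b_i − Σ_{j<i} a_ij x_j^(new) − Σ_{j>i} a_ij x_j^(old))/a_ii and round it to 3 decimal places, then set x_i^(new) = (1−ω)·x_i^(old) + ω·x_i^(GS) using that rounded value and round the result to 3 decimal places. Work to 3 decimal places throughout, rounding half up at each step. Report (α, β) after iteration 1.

(-0.001, 0.447)

Iteration 1:
  α: GS value = (-3 - (2)·-1.500) / (5) = 0.000;  α ← (1−ω)·0.100 + ω·0.000 = -0.001
  β: GS value = (3 - (-3)·-0.001) / (7) = 0.428;  β ← (1−ω)·-1.500 + ω·0.428 = 0.447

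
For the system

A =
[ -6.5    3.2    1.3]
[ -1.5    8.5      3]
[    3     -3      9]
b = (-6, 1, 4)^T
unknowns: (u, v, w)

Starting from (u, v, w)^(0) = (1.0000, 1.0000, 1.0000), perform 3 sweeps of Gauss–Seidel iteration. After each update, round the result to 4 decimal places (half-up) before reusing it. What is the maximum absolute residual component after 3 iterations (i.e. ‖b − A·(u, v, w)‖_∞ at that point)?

Iteration 1:
  u = (-6 - (3.2)·1.0000 - (1.3)·1.0000) / (-6.5) = 1.6154
  v = (1 - (-1.5)·1.6154 - (3)·1.0000) / (8.5) = 0.0498
  w = (4 - (3)·1.6154 - (-3)·0.0498) / (9) = -0.0774
Iteration 2:
  u = (-6 - (3.2)·0.0498 - (1.3)·-0.0774) / (-6.5) = 0.9321
  v = (1 - (-1.5)·0.9321 - (3)·-0.0774) / (8.5) = 0.3095
  w = (4 - (3)·0.9321 - (-3)·0.3095) / (9) = 0.2369
Iteration 3:
  u = (-6 - (3.2)·0.3095 - (1.3)·0.2369) / (-6.5) = 1.1228
  v = (1 - (-1.5)·1.1228 - (3)·0.2369) / (8.5) = 0.2322
  w = (4 - (3)·1.1228 - (-3)·0.2322) / (9) = 0.1476
Residual b − A·x = (0.3633, 0.2677, -0.0002); ∞-norm = 0.3633

0.3633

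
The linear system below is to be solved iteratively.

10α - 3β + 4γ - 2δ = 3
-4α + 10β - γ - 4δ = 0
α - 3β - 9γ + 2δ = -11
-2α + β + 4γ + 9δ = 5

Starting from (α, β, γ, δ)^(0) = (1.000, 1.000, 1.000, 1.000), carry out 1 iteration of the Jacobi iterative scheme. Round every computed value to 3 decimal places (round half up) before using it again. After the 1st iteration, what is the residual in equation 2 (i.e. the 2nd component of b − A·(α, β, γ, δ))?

-5.290

Iteration 1:
  α = (3 - (-3)·1.000 - (4)·1.000 - (-2)·1.000) / (10) = 0.400
  β = (0 - (-4)·1.000 - (-1)·1.000 - (-4)·1.000) / (10) = 0.900
  γ = (-11 - (1)·1.000 - (-3)·1.000 - (2)·1.000) / (-9) = 1.222
  δ = (5 - (-2)·1.000 - (1)·1.000 - (4)·1.000) / (9) = 0.222
Residual b − A·x = (-2.744, -5.290, 1.854, -1.986)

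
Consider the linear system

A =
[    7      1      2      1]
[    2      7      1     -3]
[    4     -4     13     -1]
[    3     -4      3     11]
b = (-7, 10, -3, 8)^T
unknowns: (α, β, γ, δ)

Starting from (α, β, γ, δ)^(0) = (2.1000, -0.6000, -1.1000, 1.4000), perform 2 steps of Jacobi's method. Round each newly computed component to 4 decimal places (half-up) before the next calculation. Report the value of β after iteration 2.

Iteration 1:
  α = (-7 - (1)·-0.6000 - (2)·-1.1000 - (1)·1.4000) / (7) = -0.8000
  β = (10 - (2)·2.1000 - (1)·-1.1000 - (-3)·1.4000) / (7) = 1.5857
  γ = (-3 - (4)·2.1000 - (-4)·-0.6000 - (-1)·1.4000) / (13) = -0.9538
  δ = (8 - (3)·2.1000 - (-4)·-0.6000 - (3)·-1.1000) / (11) = 0.2364
Iteration 2:
  α = (-7 - (1)·1.5857 - (2)·-0.9538 - (1)·0.2364) / (7) = -0.9878
  β = (10 - (2)·-0.8000 - (1)·-0.9538 - (-3)·0.2364) / (7) = 1.8947
  γ = (-3 - (4)·-0.8000 - (-4)·1.5857 - (-1)·0.2364) / (13) = 0.5215
  δ = (8 - (3)·-0.8000 - (-4)·1.5857 - (3)·-0.9538) / (11) = 1.7822

1.8947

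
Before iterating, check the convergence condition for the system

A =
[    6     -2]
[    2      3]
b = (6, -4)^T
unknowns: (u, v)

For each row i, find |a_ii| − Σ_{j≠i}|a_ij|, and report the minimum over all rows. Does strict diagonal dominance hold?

1

row 1: |6| − (2) = 4
row 2: |3| − (2) = 1
minimum over rows = 1 → strictly diagonally dominant (convergence guaranteed)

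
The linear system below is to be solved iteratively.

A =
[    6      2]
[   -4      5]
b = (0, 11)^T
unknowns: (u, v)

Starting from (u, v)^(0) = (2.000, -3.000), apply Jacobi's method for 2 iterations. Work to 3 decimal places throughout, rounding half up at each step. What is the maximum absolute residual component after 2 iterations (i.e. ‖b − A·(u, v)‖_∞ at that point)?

Iteration 1:
  u = (0 - (2)·-3.000) / (6) = 1.000
  v = (11 - (-4)·2.000) / (5) = 3.800
Iteration 2:
  u = (0 - (2)·3.800) / (6) = -1.267
  v = (11 - (-4)·1.000) / (5) = 3.000
Residual b − A·x = (1.602, -9.068); ∞-norm = 9.068

9.068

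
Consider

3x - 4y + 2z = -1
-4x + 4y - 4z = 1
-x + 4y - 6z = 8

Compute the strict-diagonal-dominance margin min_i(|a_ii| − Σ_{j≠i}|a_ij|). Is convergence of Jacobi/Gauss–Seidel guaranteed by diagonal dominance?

row 1: |3| − (4+2) = -3
row 2: |4| − (4+4) = -4
row 3: |-6| − (1+4) = 1
minimum over rows = -4 → not strictly diagonally dominant

-4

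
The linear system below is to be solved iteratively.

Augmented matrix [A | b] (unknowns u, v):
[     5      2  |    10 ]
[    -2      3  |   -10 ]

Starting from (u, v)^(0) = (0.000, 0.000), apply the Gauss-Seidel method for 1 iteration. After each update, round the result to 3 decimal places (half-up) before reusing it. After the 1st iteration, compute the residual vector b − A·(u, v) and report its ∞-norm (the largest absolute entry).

Iteration 1:
  u = (10 - (2)·0.000) / (5) = 2.000
  v = (-10 - (-2)·2.000) / (3) = -2.000
Residual b − A·x = (4.000, 0.000); ∞-norm = 4.000

4.000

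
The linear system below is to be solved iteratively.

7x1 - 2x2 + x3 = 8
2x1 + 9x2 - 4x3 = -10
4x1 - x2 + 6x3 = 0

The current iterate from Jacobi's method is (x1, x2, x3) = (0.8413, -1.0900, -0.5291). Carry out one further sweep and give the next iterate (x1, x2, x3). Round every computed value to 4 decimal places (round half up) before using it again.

(0.9070, -1.5332, -0.7425)

One sweep:
  x1 = (8 - (-2)·-1.0900 - (1)·-0.5291) / (7) = 0.9070
  x2 = (-10 - (2)·0.8413 - (-4)·-0.5291) / (9) = -1.5332
  x3 = (0 - (4)·0.8413 - (-1)·-1.0900) / (6) = -0.7425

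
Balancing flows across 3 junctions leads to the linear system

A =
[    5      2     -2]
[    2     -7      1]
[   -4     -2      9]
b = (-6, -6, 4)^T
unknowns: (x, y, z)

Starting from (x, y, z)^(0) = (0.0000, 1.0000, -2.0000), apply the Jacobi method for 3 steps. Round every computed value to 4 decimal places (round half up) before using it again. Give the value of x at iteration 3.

Iteration 1:
  x = (-6 - (2)·1.0000 - (-2)·-2.0000) / (5) = -2.4000
  y = (-6 - (2)·0.0000 - (1)·-2.0000) / (-7) = 0.5714
  z = (4 - (-4)·0.0000 - (-2)·1.0000) / (9) = 0.6667
Iteration 2:
  x = (-6 - (2)·0.5714 - (-2)·0.6667) / (5) = -1.1619
  y = (-6 - (2)·-2.4000 - (1)·0.6667) / (-7) = 0.2667
  z = (4 - (-4)·-2.4000 - (-2)·0.5714) / (9) = -0.4952
Iteration 3:
  x = (-6 - (2)·0.2667 - (-2)·-0.4952) / (5) = -1.5048
  y = (-6 - (2)·-1.1619 - (1)·-0.4952) / (-7) = 0.4544
  z = (4 - (-4)·-1.1619 - (-2)·0.2667) / (9) = -0.0127

-1.5048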